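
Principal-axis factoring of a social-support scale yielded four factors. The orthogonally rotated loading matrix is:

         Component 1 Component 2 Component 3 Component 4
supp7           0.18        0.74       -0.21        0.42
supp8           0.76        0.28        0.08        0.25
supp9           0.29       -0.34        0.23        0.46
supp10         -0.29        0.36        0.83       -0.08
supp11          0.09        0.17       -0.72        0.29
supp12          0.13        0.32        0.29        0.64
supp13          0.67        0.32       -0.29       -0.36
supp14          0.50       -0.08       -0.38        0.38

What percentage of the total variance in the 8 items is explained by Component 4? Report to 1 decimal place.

SS loadings for Component 4 = 0.42² + 0.25² + 0.46² + (-0.08)² + 0.29² + 0.64² + (-0.36)² + 0.38² = 1.2246
With 8 standardized items, total variance = 8. Proportion = 1.2246/8 = 0.1531 → 15.31%.

15.3%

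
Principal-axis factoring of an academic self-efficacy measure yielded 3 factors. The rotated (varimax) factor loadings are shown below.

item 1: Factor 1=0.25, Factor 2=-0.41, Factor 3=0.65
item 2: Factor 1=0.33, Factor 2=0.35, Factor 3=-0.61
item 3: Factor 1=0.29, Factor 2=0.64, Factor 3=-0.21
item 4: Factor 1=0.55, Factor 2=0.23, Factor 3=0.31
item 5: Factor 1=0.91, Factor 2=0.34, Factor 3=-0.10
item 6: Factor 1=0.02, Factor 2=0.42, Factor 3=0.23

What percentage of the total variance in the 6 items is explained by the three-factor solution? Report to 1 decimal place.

SS loadings by factor: 1.3865, 1.0451, 0.9977; total = 3.4293.
Total variance with 6 standardized items is 6, so the solution explains 3.4293/6 = 0.5716 = 57.16%.

57.2%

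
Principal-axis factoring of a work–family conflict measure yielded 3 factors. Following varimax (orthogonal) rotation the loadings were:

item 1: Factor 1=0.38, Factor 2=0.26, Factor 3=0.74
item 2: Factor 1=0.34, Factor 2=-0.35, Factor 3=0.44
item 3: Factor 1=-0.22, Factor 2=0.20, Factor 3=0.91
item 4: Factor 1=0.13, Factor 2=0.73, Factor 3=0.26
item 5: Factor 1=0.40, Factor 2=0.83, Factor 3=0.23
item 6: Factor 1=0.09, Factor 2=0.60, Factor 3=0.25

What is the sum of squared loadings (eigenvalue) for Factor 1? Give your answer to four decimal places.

0.4934

SS loadings for Factor 1 = 0.38² + 0.34² + (-0.22)² + 0.13² + 0.40² + 0.09² = 0.1444 + 0.1156 + 0.0484 + 0.0169 + 0.1600 + 0.0081 = 0.4934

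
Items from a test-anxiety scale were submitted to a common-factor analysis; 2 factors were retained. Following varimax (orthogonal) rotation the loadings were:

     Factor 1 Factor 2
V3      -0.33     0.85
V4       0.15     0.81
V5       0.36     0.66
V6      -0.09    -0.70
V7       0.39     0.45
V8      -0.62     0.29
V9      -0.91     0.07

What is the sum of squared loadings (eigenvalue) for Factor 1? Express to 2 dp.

1.63

SS loadings for Factor 1 = (-0.33)² + 0.15² + 0.36² + (-0.09)² + 0.39² + (-0.62)² + (-0.91)² = 0.1089 + 0.0225 + 0.1296 + 0.0081 + 0.1521 + 0.3844 + 0.8281 = 1.6337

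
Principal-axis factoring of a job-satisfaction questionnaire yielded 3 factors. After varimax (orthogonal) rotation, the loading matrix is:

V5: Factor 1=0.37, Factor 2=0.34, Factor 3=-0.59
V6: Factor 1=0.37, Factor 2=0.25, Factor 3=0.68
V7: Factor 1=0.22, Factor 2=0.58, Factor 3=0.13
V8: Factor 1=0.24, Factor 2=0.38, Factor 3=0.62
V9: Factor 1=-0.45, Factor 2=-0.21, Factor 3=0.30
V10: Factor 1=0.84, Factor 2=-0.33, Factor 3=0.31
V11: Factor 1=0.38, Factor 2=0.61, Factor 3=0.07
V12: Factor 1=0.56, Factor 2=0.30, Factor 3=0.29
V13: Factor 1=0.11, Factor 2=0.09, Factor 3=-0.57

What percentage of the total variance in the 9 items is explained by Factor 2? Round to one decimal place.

SS loadings for Factor 2 = 0.34² + 0.25² + 0.58² + 0.38² + (-0.21)² + (-0.33)² + 0.61² + 0.30² + 0.09² = 1.2821
With 9 standardized items, total variance = 9. Proportion = 1.2821/9 = 0.1425 → 14.25%.

14.2%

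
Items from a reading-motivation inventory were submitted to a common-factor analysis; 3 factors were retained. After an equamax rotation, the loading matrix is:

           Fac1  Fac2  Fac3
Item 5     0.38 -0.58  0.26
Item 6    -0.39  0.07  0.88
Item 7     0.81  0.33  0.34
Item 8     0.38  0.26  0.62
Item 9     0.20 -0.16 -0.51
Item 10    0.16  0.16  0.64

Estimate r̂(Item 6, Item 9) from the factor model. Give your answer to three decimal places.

-0.538

r̂ = Σ λ_i·λ_j across factors = (-0.39)(0.20) + (0.07)(-0.16) + (0.88)(-0.51)
  = -0.0780 -0.0112 -0.4488 = -0.5380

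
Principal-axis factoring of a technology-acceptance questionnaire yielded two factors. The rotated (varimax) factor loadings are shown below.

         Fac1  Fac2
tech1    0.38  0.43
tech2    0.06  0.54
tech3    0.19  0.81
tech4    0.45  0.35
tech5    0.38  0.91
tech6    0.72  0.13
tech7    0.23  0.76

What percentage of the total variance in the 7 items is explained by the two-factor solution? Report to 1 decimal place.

Communalities: 0.3293, 0.2952, 0.6922, 0.3250, 0.9725, 0.5353, 0.6305; Σh² = 3.7800.
Total variance with 7 standardized items is 7, so the solution explains 3.7800/7 = 0.5400 = 54.00%.

54.0%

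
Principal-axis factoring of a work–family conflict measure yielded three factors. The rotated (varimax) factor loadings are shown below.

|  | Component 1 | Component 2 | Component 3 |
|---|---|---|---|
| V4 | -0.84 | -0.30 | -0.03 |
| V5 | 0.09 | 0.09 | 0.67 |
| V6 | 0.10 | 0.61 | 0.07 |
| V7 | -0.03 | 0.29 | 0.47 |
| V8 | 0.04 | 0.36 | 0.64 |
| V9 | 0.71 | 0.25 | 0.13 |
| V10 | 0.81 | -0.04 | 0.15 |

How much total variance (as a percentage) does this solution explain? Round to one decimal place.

SS loadings by factor: 1.8864, 0.7480, 1.1246; total = 3.7590.
Total variance with 7 standardized items is 7, so the solution explains 3.7590/7 = 0.5370 = 53.70%.

53.7%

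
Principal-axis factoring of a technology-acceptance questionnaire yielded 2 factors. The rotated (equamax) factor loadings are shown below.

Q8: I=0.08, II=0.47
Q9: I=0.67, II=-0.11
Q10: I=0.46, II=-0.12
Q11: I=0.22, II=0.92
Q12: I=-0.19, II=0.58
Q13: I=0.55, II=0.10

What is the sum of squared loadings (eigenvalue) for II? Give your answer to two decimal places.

1.44

SS loadings for II = 0.47² + (-0.11)² + (-0.12)² + 0.92² + 0.58² + 0.10² = 0.2209 + 0.0121 + 0.0144 + 0.8464 + 0.3364 + 0.0100 = 1.4402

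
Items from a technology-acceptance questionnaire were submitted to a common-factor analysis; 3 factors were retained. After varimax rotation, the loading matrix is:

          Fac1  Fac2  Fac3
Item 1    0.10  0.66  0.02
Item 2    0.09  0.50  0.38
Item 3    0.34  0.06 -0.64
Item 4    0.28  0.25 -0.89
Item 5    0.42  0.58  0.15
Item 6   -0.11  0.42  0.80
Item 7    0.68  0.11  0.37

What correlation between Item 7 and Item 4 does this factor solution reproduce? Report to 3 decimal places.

r̂ = Σ λ_i·λ_j across factors = (0.68)(0.28) + (0.11)(0.25) + (0.37)(-0.89)
  = +0.1904 +0.0275 -0.3293 = -0.1114

-0.111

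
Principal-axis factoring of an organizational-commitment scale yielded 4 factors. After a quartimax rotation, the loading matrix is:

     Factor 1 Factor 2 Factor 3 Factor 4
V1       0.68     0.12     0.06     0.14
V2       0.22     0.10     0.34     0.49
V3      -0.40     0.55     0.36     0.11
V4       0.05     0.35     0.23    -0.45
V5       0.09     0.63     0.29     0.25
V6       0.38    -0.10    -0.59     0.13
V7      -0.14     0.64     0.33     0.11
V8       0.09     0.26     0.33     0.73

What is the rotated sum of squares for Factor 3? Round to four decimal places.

SS loadings for Factor 3 = 0.06² + 0.34² + 0.36² + 0.23² + 0.29² + (-0.59)² + 0.33² + 0.33² = 0.0036 + 0.1156 + 0.1296 + 0.0529 + 0.0841 + 0.3481 + 0.1089 + 0.1089 = 0.9517

0.9517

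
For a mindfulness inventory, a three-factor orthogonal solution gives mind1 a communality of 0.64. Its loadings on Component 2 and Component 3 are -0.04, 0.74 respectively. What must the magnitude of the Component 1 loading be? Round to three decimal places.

Under orthogonal rotation h² = Σλ², so λ_Component 1² = h² − (0.5492) = 0.64 − 0.5492 = 0.0908.
|λ| = √0.0908 = 0.3013.

0.301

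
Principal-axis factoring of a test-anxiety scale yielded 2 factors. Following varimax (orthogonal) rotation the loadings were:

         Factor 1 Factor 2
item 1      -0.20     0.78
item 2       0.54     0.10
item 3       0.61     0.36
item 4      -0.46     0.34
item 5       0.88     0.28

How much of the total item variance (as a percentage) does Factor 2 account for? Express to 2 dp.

18.84%

SS loadings for Factor 2 = 0.78² + 0.10² + 0.36² + 0.34² + 0.28² = 0.9420
With 5 standardized items, total variance = 5. Proportion = 0.9420/5 = 0.1884 → 18.84%.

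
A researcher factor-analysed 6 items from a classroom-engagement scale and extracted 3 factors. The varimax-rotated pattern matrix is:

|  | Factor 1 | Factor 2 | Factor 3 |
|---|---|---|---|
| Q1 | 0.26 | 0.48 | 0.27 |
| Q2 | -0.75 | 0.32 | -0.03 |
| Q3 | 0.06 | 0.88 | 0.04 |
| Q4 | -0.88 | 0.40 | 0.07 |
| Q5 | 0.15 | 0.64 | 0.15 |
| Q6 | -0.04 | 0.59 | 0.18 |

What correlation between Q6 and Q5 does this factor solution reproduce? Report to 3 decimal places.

0.399

r̂ = Σ λ_i·λ_j across factors = (-0.04)(0.15) + (0.59)(0.64) + (0.18)(0.15)
  = -0.0060 +0.3776 +0.0270 = 0.3986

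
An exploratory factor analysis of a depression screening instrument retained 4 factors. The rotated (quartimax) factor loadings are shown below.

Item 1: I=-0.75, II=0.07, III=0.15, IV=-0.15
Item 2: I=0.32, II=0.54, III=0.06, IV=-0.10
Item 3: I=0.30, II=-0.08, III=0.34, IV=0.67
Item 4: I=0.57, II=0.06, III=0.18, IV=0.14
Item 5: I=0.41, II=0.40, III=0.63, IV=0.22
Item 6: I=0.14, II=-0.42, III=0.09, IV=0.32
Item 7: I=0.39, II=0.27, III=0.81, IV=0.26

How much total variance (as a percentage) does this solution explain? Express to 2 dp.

58.43%

Communalities: 0.6124, 0.4076, 0.6609, 0.3805, 0.7734, 0.3065, 0.9487; Σh² = 4.0900.
Total variance with 7 standardized items is 7, so the solution explains 4.0900/7 = 0.5843 = 58.43%.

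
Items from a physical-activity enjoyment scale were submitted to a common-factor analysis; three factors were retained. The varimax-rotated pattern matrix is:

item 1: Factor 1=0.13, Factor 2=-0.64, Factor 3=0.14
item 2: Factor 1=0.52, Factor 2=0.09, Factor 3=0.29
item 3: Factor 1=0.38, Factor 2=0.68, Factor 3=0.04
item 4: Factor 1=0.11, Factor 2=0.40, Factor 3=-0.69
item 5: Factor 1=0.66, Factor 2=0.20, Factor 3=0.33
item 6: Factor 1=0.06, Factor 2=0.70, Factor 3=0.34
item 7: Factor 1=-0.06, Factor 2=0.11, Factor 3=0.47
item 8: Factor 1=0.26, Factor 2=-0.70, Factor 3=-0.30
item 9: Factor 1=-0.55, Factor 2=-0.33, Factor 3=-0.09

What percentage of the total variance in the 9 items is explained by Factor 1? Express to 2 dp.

SS loadings for Factor 1 = 0.13² + 0.52² + 0.38² + 0.11² + 0.66² + 0.06² + (-0.06)² + 0.26² + (-0.55)² = 1.2567
With 9 standardized items, total variance = 9. Proportion = 1.2567/9 = 0.1396 → 13.96%.

13.96%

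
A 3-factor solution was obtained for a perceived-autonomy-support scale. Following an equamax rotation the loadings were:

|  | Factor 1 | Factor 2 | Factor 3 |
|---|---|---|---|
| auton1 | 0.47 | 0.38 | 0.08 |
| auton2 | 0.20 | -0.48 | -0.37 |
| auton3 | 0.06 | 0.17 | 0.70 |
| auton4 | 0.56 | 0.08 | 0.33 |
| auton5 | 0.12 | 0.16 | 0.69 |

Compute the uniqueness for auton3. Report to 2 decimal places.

h² = 0.06² + 0.17² + 0.70² = 0.0036 + 0.0289 + 0.4900 = 0.5225
Uniqueness u² = 1 − h² = 1 − 0.5225 = 0.4775

0.48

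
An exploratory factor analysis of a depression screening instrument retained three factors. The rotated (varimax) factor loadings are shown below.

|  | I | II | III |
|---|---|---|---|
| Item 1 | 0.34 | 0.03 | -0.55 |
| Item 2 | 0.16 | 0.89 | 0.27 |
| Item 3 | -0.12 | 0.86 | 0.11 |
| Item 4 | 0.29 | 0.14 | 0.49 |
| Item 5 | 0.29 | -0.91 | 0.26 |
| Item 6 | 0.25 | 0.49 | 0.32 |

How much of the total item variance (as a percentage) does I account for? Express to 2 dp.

SS loadings for I = 0.34² + 0.16² + (-0.12)² + 0.29² + 0.29² + 0.25² = 0.3863
With 6 standardized items, total variance = 6. Proportion = 0.3863/6 = 0.0644 → 6.44%.

6.44%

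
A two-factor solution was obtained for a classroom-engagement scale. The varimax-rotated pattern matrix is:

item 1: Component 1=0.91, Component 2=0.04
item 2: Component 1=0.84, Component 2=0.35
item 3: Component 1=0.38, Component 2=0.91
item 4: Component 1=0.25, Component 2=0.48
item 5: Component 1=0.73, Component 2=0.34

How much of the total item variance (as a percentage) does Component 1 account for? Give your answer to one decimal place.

45.5%

SS loadings for Component 1 = 0.91² + 0.84² + 0.38² + 0.25² + 0.73² = 2.2735
With 5 standardized items, total variance = 5. Proportion = 2.2735/5 = 0.4547 → 45.47%.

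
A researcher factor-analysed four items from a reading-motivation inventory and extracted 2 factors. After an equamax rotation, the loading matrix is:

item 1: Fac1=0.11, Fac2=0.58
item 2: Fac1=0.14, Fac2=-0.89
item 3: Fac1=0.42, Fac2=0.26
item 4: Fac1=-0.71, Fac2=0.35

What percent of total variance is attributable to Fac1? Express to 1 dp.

SS loadings for Fac1 = 0.11² + 0.14² + 0.42² + (-0.71)² = 0.7122
With 4 standardized items, total variance = 4. Proportion = 0.7122/4 = 0.1780 → 17.80%.

17.8%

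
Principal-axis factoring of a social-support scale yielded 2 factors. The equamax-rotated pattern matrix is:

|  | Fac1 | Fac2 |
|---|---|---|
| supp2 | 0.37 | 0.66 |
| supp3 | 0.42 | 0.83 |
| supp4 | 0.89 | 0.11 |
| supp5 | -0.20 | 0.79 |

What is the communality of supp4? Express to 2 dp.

h² = 0.89² + 0.11² = 0.7921 + 0.0121 = 0.8042

0.80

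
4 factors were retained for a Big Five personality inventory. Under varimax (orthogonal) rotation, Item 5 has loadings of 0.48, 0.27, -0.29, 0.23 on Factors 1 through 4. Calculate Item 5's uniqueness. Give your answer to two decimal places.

h² = 0.48² + 0.27² + (-0.29)² + 0.23² = 0.2304 + 0.0729 + 0.0841 + 0.0529 = 0.4403
Uniqueness u² = 1 − h² = 1 − 0.4403 = 0.5597

0.56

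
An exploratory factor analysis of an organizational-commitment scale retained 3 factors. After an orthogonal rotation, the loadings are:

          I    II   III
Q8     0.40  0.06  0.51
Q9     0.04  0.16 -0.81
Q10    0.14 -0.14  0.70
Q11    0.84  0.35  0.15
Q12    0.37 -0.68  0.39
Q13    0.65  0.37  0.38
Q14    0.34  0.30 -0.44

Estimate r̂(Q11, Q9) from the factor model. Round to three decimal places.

r̂ = Σ λ_i·λ_j across factors = (0.84)(0.04) + (0.35)(0.16) + (0.15)(-0.81)
  = +0.0336 +0.0560 -0.1215 = -0.0319

-0.032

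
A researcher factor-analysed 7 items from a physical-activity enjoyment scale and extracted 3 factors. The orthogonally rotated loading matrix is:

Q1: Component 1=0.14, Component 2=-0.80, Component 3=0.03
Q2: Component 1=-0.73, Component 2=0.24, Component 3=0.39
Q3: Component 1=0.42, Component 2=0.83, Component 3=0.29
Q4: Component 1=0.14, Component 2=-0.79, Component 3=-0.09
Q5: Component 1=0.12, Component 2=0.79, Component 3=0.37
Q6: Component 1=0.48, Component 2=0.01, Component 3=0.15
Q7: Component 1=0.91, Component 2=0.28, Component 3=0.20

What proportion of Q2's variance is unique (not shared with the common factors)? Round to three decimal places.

h² = (-0.73)² + 0.24² + 0.39² = 0.5329 + 0.0576 + 0.1521 = 0.7426
Uniqueness u² = 1 − h² = 1 − 0.7426 = 0.2574

0.257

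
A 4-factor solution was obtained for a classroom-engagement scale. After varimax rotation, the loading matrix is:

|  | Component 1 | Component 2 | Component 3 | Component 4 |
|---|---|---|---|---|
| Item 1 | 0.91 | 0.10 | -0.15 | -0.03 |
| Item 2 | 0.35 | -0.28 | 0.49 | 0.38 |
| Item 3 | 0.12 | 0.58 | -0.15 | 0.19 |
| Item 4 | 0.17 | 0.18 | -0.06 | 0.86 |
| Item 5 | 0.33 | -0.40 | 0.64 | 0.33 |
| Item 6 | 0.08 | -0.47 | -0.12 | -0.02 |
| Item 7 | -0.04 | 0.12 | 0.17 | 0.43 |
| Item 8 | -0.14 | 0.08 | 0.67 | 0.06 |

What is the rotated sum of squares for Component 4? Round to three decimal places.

SS loadings for Component 4 = (-0.03)² + 0.38² + 0.19² + 0.86² + 0.33² + (-0.02)² + 0.43² + 0.06² = 0.0009 + 0.1444 + 0.0361 + 0.7396 + 0.1089 + 0.0004 + 0.1849 + 0.0036 = 1.2188

1.219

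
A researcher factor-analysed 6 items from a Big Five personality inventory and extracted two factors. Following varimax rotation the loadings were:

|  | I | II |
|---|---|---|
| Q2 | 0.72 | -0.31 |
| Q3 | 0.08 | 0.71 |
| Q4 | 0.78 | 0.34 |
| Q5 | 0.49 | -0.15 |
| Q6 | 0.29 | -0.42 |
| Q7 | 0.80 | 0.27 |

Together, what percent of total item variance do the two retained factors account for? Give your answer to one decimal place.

Communalities: 0.6145, 0.5105, 0.7240, 0.2626, 0.2605, 0.7129; Σh² = 3.0850.
Total variance with 6 standardized items is 6, so the solution explains 3.0850/6 = 0.5142 = 51.42%.

51.4%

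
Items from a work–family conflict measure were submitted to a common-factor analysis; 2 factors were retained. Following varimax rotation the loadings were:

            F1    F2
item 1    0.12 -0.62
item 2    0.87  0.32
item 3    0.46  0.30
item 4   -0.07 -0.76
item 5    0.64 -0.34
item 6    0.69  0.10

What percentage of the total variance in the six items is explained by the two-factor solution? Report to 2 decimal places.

SS loadings by factor: 1.8735, 1.2800; total = 3.1535.
Total variance with 6 standardized items is 6, so the solution explains 3.1535/6 = 0.5256 = 52.56%.

52.56%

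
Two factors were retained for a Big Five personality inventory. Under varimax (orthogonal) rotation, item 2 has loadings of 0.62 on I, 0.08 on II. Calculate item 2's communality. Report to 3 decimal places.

0.391

h² = 0.62² + 0.08² = 0.3844 + 0.0064 = 0.3908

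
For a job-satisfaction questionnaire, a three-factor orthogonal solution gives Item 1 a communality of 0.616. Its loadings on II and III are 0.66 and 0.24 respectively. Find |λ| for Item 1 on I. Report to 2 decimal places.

Under orthogonal rotation h² = Σλ², so λ_I² = h² − (0.4932) = 0.616 − 0.4932 = 0.1228.
|λ| = √0.1228 = 0.3504.

0.35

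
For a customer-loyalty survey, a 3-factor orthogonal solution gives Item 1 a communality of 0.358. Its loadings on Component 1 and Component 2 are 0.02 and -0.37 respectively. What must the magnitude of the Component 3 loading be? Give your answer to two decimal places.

Under orthogonal rotation h² = Σλ², so λ_Component 3² = h² − (0.1373) = 0.358 − 0.1373 = 0.2207.
|λ| = √0.2207 = 0.4698.

0.47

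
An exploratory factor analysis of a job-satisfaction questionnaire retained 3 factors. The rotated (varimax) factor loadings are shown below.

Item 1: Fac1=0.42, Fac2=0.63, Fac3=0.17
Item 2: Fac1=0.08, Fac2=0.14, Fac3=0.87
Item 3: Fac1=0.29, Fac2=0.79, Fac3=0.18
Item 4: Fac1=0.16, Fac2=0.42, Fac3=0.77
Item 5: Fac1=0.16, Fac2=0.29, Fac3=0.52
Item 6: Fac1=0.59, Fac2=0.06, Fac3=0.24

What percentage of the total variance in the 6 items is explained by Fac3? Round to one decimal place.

29.0%

SS loadings for Fac3 = 0.17² + 0.87² + 0.18² + 0.77² + 0.52² + 0.24² = 1.7391
With 6 standardized items, total variance = 6. Proportion = 1.7391/6 = 0.2898 → 28.98%.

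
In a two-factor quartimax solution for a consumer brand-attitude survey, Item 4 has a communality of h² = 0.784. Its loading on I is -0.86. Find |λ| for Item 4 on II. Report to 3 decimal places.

Under orthogonal rotation h² = Σλ², so λ_II² = h² − (0.7396) = 0.784 − 0.7396 = 0.0444.
|λ| = √0.0444 = 0.2107.

0.211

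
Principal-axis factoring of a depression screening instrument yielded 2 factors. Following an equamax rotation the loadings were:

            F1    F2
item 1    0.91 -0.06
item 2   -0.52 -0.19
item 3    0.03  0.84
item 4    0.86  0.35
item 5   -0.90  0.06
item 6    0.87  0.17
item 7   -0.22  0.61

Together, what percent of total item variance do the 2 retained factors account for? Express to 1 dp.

Communalities: 0.8317, 0.3065, 0.7065, 0.8621, 0.8136, 0.7858, 0.4205; Σh² = 4.7267.
Total variance with 7 standardized items is 7, so the solution explains 4.7267/7 = 0.6752 = 67.52%.

67.5%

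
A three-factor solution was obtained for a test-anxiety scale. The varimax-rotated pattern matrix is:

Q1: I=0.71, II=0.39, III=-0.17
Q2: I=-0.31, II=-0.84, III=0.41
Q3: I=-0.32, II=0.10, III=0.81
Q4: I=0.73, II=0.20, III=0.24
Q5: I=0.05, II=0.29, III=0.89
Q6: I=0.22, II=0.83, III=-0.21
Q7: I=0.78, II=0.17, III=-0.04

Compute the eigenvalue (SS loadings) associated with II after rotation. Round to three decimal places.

1.710

SS loadings for II = 0.39² + (-0.84)² + 0.10² + 0.20² + 0.29² + 0.83² + 0.17² = 0.1521 + 0.7056 + 0.0100 + 0.0400 + 0.0841 + 0.6889 + 0.0289 = 1.7096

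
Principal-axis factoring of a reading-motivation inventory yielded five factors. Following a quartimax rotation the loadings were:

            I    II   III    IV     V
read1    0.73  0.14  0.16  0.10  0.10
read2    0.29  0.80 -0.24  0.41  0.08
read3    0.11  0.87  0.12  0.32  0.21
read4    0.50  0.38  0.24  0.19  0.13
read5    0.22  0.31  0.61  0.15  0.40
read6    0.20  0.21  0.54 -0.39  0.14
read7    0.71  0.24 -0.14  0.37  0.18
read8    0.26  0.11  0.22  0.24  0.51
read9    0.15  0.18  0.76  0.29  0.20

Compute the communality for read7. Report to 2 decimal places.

h² = 0.71² + 0.24² + (-0.14)² + 0.37² + 0.18² = 0.5041 + 0.0576 + 0.0196 + 0.1369 + 0.0324 = 0.7506

0.75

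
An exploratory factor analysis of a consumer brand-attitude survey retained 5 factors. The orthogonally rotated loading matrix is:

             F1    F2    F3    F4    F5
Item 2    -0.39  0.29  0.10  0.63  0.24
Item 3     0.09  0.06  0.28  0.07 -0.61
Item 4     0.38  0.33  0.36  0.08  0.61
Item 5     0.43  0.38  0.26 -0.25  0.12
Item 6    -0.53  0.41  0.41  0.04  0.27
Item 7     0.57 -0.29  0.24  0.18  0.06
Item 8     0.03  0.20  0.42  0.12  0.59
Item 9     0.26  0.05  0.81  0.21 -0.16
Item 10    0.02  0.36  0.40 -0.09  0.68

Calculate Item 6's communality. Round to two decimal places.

h² = (-0.53)² + 0.41² + 0.41² + 0.04² + 0.27² = 0.2809 + 0.1681 + 0.1681 + 0.0016 + 0.0729 = 0.6916

0.69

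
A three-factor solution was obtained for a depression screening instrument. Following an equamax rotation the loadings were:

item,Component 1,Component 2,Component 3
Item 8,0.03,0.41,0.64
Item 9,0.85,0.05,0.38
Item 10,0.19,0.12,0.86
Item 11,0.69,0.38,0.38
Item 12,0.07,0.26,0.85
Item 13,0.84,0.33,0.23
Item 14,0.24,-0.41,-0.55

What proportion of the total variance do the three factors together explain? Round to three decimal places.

0.742

SS loadings by factor: 2.0037, 0.6740, 2.5159; total = 5.1936.
Total variance with 7 standardized items is 7, so the solution explains 5.1936/7 = 0.7419.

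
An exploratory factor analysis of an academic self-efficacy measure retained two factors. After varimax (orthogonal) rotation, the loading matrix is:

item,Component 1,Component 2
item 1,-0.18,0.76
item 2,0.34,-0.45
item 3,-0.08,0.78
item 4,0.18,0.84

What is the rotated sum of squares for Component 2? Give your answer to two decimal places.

SS loadings for Component 2 = 0.76² + (-0.45)² + 0.78² + 0.84² = 0.5776 + 0.2025 + 0.6084 + 0.7056 = 2.0941

2.09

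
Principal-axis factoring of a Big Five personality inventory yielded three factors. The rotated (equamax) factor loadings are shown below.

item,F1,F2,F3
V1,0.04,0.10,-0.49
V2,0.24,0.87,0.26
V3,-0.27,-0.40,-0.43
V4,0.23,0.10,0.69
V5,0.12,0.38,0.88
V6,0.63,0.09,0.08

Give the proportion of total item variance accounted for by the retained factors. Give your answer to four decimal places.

Communalities: 0.2517, 0.8821, 0.4178, 0.5390, 0.9332, 0.4114; Σh² = 3.4352.
Total variance with 6 standardized items is 6, so the solution explains 3.4352/6 = 0.5725.

0.5725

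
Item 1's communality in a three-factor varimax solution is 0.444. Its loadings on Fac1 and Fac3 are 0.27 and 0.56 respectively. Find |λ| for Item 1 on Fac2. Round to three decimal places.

0.240

Under orthogonal rotation h² = Σλ², so λ_Fac2² = h² − (0.3865) = 0.444 − 0.3865 = 0.0575.
|λ| = √0.0575 = 0.2398.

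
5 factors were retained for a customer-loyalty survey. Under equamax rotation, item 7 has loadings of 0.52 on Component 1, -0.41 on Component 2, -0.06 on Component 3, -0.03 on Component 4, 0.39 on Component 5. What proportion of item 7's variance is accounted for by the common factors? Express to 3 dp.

h² = 0.52² + (-0.41)² + (-0.06)² + (-0.03)² + 0.39² = 0.2704 + 0.1681 + 0.0036 + 0.0009 + 0.1521 = 0.5951

0.595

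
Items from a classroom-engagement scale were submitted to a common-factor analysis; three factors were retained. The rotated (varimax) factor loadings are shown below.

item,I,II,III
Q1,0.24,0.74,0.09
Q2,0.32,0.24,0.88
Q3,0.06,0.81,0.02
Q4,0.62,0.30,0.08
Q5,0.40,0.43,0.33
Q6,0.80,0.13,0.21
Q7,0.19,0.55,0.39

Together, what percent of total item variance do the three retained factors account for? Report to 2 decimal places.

Communalities: 0.6133, 0.9344, 0.6601, 0.4808, 0.4538, 0.7010, 0.4907; Σh² = 4.3341.
Total variance with 7 standardized items is 7, so the solution explains 4.3341/7 = 0.6192 = 61.92%.

61.92%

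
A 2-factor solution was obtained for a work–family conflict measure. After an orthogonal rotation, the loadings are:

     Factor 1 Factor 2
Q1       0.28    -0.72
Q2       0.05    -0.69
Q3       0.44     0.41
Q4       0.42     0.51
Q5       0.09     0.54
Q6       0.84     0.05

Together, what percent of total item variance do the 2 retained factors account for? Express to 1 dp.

SS loadings by factor: 1.1646, 1.7168; total = 2.8814.
Total variance with 6 standardized items is 6, so the solution explains 2.8814/6 = 0.4802 = 48.02%.

48.0%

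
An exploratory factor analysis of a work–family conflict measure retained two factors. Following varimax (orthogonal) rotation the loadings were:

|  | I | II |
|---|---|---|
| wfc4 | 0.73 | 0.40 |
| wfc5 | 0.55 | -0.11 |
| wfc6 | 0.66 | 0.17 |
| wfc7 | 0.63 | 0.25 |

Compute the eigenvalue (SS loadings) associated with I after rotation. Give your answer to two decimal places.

SS loadings for I = 0.73² + 0.55² + 0.66² + 0.63² = 0.5329 + 0.3025 + 0.4356 + 0.3969 = 1.6679

1.67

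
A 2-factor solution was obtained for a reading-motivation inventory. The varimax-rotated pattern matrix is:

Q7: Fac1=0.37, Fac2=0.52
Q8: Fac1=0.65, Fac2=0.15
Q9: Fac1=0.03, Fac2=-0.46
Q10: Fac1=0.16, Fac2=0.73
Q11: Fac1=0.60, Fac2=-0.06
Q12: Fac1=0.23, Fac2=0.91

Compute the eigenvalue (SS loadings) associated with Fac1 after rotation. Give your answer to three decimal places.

SS loadings for Fac1 = 0.37² + 0.65² + 0.03² + 0.16² + 0.60² + 0.23² = 0.1369 + 0.4225 + 0.0009 + 0.0256 + 0.3600 + 0.0529 = 0.9988

0.999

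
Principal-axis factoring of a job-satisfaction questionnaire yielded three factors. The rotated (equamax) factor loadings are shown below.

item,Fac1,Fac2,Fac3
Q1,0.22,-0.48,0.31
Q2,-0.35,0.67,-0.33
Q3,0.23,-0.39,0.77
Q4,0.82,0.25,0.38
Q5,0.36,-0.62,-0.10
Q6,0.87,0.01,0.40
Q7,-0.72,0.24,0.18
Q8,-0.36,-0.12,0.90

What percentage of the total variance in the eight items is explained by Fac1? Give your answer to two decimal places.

30.38%

SS loadings for Fac1 = 0.22² + (-0.35)² + 0.23² + 0.82² + 0.36² + 0.87² + (-0.72)² + (-0.36)² = 2.4307
With 8 standardized items, total variance = 8. Proportion = 2.4307/8 = 0.3038 → 30.38%.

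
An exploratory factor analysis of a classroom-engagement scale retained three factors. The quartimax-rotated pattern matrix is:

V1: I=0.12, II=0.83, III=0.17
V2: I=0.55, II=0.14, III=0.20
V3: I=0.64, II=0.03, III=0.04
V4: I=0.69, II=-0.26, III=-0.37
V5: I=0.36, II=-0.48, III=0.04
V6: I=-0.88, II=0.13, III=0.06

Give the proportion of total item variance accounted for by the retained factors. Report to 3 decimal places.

Communalities: 0.7322, 0.3621, 0.4121, 0.6806, 0.3616, 0.7949; Σh² = 3.3435.
Total variance with 6 standardized items is 6, so the solution explains 3.3435/6 = 0.5572.

0.557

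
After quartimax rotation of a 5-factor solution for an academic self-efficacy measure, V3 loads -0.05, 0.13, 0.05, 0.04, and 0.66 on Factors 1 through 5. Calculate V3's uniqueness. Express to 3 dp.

h² = (-0.05)² + 0.13² + 0.05² + 0.04² + 0.66² = 0.0025 + 0.0169 + 0.0025 + 0.0016 + 0.4356 = 0.4591
Uniqueness u² = 1 − h² = 1 − 0.4591 = 0.5409

0.541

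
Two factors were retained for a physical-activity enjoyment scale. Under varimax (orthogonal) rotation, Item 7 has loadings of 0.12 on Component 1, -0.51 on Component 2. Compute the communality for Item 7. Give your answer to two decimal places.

h² = 0.12² + (-0.51)² = 0.0144 + 0.2601 = 0.2745

0.27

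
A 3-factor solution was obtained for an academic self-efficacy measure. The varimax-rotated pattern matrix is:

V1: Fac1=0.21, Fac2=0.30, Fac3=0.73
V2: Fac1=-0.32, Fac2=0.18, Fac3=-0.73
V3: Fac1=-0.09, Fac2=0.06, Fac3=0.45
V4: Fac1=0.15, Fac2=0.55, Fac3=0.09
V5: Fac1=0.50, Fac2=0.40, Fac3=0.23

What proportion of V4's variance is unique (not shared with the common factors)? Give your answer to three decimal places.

0.667

h² = 0.15² + 0.55² + 0.09² = 0.0225 + 0.3025 + 0.0081 = 0.3331
Uniqueness u² = 1 − h² = 1 − 0.3331 = 0.6669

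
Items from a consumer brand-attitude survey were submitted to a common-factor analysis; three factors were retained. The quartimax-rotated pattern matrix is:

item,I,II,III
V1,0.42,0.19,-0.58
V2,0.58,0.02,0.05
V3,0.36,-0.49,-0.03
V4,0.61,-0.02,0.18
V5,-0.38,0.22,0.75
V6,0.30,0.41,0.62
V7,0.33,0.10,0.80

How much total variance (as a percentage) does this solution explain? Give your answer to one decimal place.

54.6%

SS loadings by factor: 1.3578, 0.5035, 1.9591; total = 3.8204.
Total variance with 7 standardized items is 7, so the solution explains 3.8204/7 = 0.5458 = 54.58%.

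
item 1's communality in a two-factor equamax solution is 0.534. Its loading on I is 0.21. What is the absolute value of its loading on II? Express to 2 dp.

0.70

Under orthogonal rotation h² = Σλ², so λ_II² = h² − (0.0441) = 0.534 − 0.0441 = 0.4899.
|λ| = √0.4899 = 0.6999.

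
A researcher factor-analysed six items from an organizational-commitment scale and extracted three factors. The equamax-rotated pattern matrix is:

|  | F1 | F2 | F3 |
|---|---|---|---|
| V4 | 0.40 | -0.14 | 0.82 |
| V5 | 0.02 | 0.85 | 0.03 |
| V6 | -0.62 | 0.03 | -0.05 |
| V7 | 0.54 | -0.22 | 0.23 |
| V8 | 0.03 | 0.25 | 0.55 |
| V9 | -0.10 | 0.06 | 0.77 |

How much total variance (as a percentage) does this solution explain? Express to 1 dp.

Communalities: 0.8520, 0.7238, 0.3878, 0.3929, 0.3659, 0.6065; Σh² = 3.3289.
Total variance with 6 standardized items is 6, so the solution explains 3.3289/6 = 0.5548 = 55.48%.

55.5%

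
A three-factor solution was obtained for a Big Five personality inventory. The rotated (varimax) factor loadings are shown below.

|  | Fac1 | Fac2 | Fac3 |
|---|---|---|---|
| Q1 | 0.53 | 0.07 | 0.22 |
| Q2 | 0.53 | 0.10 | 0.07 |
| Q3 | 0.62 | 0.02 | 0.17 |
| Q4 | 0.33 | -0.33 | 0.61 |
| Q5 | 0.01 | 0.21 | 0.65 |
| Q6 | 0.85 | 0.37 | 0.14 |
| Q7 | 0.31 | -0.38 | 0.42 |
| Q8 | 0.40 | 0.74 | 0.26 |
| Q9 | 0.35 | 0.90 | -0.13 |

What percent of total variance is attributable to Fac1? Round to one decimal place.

24.0%

SS loadings for Fac1 = 0.53² + 0.53² + 0.62² + 0.33² + 0.01² + 0.85² + 0.31² + 0.40² + 0.35² = 2.1563
With 9 standardized items, total variance = 9. Proportion = 2.1563/9 = 0.2396 → 23.96%.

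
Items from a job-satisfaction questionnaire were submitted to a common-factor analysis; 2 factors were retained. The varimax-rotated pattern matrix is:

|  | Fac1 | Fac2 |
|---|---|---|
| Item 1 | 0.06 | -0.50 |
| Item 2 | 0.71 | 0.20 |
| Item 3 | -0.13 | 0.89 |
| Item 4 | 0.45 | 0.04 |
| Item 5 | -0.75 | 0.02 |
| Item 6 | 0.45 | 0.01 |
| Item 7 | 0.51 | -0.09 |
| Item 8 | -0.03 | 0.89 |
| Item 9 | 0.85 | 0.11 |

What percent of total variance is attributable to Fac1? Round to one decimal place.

SS loadings for Fac1 = 0.06² + 0.71² + (-0.13)² + 0.45² + (-0.75)² + 0.45² + 0.51² + (-0.03)² + 0.85² = 2.4756
With 9 standardized items, total variance = 9. Proportion = 2.4756/9 = 0.2751 → 27.51%.

27.5%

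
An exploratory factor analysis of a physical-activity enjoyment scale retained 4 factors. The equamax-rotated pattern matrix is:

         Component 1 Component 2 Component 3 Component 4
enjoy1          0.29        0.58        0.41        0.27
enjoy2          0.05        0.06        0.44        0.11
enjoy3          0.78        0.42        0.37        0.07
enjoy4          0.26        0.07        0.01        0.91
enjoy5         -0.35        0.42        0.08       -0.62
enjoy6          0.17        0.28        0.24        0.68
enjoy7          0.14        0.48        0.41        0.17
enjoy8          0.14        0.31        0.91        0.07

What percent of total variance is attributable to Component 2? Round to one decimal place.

SS loadings for Component 2 = 0.58² + 0.06² + 0.42² + 0.07² + 0.42² + 0.28² + 0.48² + 0.31² = 1.1026
With 8 standardized items, total variance = 8. Proportion = 1.1026/8 = 0.1378 → 13.78%.

13.8%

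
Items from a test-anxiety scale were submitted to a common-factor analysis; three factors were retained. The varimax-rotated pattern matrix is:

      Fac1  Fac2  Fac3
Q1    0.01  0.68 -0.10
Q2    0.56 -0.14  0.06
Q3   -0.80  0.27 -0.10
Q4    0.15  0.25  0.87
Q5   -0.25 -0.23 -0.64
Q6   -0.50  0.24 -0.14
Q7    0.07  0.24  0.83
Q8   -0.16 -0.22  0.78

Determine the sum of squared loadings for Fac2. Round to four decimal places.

SS loadings for Fac2 = 0.68² + (-0.14)² + 0.27² + 0.25² + (-0.23)² + 0.24² + 0.24² + (-0.22)² = 0.4624 + 0.0196 + 0.0729 + 0.0625 + 0.0529 + 0.0576 + 0.0576 + 0.0484 = 0.8339

0.8339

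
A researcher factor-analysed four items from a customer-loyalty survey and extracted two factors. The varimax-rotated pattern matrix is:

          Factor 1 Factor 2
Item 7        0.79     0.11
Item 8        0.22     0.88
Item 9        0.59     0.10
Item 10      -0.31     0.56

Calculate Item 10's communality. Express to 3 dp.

h² = (-0.31)² + 0.56² = 0.0961 + 0.3136 = 0.4097

0.410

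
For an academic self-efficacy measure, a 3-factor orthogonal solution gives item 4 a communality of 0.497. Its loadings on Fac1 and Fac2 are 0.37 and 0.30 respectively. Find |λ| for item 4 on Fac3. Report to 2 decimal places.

Under orthogonal rotation h² = Σλ², so λ_Fac3² = h² − (0.2269) = 0.497 − 0.2269 = 0.2701.
|λ| = √0.2701 = 0.5197.

0.52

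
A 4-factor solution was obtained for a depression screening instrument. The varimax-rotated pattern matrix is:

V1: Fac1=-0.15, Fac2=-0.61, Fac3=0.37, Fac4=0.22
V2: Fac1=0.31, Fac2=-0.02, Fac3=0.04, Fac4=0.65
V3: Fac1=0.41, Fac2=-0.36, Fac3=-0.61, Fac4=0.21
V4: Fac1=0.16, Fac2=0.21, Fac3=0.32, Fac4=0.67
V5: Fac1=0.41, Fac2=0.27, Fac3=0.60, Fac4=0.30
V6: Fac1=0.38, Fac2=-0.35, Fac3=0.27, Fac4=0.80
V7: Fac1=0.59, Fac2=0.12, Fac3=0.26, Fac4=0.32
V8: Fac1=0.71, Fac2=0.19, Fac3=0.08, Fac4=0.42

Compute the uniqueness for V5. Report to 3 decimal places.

0.309

h² = 0.41² + 0.27² + 0.60² + 0.30² = 0.1681 + 0.0729 + 0.3600 + 0.0900 = 0.6910
Uniqueness u² = 1 − h² = 1 − 0.6910 = 0.3090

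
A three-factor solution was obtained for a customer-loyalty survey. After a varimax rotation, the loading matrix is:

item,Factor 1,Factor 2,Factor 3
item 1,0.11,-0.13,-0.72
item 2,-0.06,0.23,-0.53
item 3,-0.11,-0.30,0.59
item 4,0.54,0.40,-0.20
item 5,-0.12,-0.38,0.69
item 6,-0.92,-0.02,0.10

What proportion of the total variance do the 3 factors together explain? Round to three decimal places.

SS loadings by factor: 1.1802, 0.4646, 1.6735; total = 3.3183.
Total variance with 6 standardized items is 6, so the solution explains 3.3183/6 = 0.5530.

0.553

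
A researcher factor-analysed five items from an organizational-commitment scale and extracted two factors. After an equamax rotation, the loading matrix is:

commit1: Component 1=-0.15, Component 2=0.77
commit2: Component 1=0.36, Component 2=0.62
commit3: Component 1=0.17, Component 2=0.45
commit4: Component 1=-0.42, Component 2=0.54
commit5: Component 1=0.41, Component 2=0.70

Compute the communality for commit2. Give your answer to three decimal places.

h² = 0.36² + 0.62² = 0.1296 + 0.3844 = 0.5140

0.514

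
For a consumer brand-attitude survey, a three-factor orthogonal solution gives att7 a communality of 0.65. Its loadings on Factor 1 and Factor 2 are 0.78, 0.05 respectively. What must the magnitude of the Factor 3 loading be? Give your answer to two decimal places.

Under orthogonal rotation h² = Σλ², so λ_Factor 3² = h² − (0.6109) = 0.65 − 0.6109 = 0.0391.
|λ| = √0.0391 = 0.1977.

0.20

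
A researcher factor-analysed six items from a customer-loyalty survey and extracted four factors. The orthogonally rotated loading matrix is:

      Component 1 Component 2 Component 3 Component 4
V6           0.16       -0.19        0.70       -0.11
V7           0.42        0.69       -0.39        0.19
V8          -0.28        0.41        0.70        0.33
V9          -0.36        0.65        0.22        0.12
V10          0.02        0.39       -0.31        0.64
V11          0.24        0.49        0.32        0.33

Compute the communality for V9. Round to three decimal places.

0.615

h² = (-0.36)² + 0.65² + 0.22² + 0.12² = 0.1296 + 0.4225 + 0.0484 + 0.0144 = 0.6149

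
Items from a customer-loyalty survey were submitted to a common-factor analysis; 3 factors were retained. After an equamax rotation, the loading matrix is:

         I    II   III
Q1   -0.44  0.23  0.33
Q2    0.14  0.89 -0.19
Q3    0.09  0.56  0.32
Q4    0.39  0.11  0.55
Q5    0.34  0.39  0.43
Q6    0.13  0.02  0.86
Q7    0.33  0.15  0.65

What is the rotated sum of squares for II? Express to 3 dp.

1.346

SS loadings for II = 0.23² + 0.89² + 0.56² + 0.11² + 0.39² + 0.02² + 0.15² = 0.0529 + 0.7921 + 0.3136 + 0.0121 + 0.1521 + 0.0004 + 0.0225 = 1.3457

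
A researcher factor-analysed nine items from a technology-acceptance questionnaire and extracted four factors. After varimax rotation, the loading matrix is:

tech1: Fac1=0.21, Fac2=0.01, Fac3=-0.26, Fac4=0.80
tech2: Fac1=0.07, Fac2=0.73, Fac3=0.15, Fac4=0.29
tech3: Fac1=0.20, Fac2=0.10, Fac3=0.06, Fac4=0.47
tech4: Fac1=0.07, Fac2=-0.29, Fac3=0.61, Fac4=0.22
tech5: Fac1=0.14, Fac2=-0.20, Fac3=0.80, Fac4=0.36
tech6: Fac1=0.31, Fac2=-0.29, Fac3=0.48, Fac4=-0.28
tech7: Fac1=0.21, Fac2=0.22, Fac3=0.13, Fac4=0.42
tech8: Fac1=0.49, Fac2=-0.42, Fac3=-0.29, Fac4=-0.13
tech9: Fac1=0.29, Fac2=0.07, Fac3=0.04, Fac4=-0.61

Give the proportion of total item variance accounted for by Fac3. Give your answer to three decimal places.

SS loadings for Fac3 = (-0.26)² + 0.15² + 0.06² + 0.61² + 0.80² + 0.48² + 0.13² + (-0.29)² + 0.04² = 1.4388
Proportion of variance = 1.4388 / 9 = 0.1599.

0.160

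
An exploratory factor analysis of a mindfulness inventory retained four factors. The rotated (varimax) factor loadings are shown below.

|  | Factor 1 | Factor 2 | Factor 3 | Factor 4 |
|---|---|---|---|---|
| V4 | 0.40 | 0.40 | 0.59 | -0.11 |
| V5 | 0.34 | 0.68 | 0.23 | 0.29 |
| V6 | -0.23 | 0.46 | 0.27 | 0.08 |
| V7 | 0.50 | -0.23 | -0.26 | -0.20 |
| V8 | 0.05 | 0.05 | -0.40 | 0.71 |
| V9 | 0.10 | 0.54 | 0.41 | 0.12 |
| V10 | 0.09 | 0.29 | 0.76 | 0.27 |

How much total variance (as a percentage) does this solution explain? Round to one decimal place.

57.8%

SS loadings by factor: 0.5991, 1.2651, 1.4472, 0.7340; total = 4.0454.
Total variance with 7 standardized items is 7, so the solution explains 4.0454/7 = 0.5779 = 57.79%.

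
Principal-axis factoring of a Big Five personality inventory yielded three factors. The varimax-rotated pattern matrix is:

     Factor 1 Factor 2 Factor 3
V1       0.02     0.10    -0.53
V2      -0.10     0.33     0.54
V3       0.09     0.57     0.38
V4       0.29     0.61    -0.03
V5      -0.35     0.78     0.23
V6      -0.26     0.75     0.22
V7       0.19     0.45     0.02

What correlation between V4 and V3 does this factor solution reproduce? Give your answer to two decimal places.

0.36

r̂ = Σ λ_i·λ_j across factors = (0.29)(0.09) + (0.61)(0.57) + (-0.03)(0.38)
  = +0.0261 +0.3477 -0.0114 = 0.3624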